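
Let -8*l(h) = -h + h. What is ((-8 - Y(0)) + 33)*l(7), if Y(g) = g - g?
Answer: 0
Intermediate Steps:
Y(g) = 0
l(h) = 0 (l(h) = -(-h + h)/8 = -⅛*0 = 0)
((-8 - Y(0)) + 33)*l(7) = ((-8 - 1*0) + 33)*0 = ((-8 + 0) + 33)*0 = (-8 + 33)*0 = 25*0 = 0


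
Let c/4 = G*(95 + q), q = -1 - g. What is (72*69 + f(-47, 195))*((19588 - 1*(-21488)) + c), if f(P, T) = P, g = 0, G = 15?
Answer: 229889436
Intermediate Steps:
q = -1 (q = -1 - 1*0 = -1 + 0 = -1)
c = 5640 (c = 4*(15*(95 - 1)) = 4*(15*94) = 4*1410 = 5640)
(72*69 + f(-47, 195))*((19588 - 1*(-21488)) + c) = (72*69 - 47)*((19588 - 1*(-21488)) + 5640) = (4968 - 47)*((19588 + 21488) + 5640) = 4921*(41076 + 5640) = 4921*46716 = 229889436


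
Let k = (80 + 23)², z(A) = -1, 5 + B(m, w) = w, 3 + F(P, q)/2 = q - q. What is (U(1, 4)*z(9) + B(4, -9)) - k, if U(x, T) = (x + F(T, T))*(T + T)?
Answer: -10583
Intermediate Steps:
F(P, q) = -6 (F(P, q) = -6 + 2*(q - q) = -6 + 2*0 = -6 + 0 = -6)
U(x, T) = 2*T*(-6 + x) (U(x, T) = (x - 6)*(T + T) = (-6 + x)*(2*T) = 2*T*(-6 + x))
B(m, w) = -5 + w
k = 10609 (k = 103² = 10609)
(U(1, 4)*z(9) + B(4, -9)) - k = ((2*4*(-6 + 1))*(-1) + (-5 - 9)) - 1*10609 = ((2*4*(-5))*(-1) - 14) - 10609 = (-40*(-1) - 14) - 10609 = (40 - 14) - 10609 = 26 - 10609 = -10583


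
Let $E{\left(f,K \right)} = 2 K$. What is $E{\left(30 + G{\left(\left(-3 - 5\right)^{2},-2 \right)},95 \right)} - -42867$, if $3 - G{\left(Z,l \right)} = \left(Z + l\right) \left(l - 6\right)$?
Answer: $43057$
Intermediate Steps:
$G{\left(Z,l \right)} = 3 - \left(-6 + l\right) \left(Z + l\right)$ ($G{\left(Z,l \right)} = 3 - \left(Z + l\right) \left(l - 6\right) = 3 - \left(Z + l\right) \left(-6 + l\right) = 3 - \left(-6 + l\right) \left(Z + l\right)$)
$E{\left(30 + G{\left(\left(-3 - 5\right)^{2},-2 \right)},95 \right)} - -42867 = 2 \cdot 95 - -42867 = 190 + 42867 = 43057$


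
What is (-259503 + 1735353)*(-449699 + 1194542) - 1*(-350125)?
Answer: 1099276891675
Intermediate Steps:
(-259503 + 1735353)*(-449699 + 1194542) - 1*(-350125) = 1475850*744843 + 350125 = 1099276541550 + 350125 = 1099276891675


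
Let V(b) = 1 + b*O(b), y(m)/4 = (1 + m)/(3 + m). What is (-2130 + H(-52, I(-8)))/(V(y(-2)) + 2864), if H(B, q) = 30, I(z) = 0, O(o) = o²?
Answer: -2100/2801 ≈ -0.74973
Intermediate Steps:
y(m) = 4*(1 + m)/(3 + m) (y(m) = 4*((1 + m)/(3 + m)) = 4*(1 + m)/(3 + m))
V(b) = 1 + b³ (V(b) = 1 + b*b² = 1 + b³)
(-2130 + H(-52, I(-8)))/(V(y(-2)) + 2864) = (-2130 + 30)/((1 + (4*(1 - 2)/(3 - 2))³) + 2864) = -2100/((1 + (4*(-1)/1)³) + 2864) = -2100/((1 + (4*1*(-1))³) + 2864) = -2100/((1 + (-4)³) + 2864) = -2100/((1 - 64) + 2864) = -2100/(-63 + 2864) = -2100/2801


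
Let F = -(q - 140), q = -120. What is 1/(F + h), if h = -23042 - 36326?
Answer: -1/59108 ≈ -1.6918e-5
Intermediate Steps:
h = -59368
F = 260 (F = -(-120 - 140) = -1*(-260) = 260)
1/(F + h) = 1/(260 - 59368) = 1/(-59108) = -1/59108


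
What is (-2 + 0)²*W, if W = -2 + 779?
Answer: 3108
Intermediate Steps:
W = 777
(-2 + 0)²*W = (-2 + 0)²*777 = (-2)²*777 = 4*777 = 3108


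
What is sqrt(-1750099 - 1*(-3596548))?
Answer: 3*sqrt(205161) ≈ 1358.8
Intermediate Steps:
sqrt(-1750099 - 1*(-3596548)) = sqrt(-1750099 + 3596548) = sqrt(1846449) = 3*sqrt(205161)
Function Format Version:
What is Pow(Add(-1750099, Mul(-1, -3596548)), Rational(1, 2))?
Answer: Mul(3, Pow(205161, Rational(1, 2))) ≈ 1358.8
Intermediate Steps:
Pow(Add(-1750099, Mul(-1, -3596548)), Rational(1, 2)) = Pow(Add(-1750099, 3596548), Rational(1, 2)) = Pow(1846449, Rational(1, 2)) = Mul(3, Pow(205161, Rational(1, 2)))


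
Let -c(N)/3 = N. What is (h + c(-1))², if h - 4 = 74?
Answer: 6561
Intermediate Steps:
h = 78 (h = 4 + 74 = 78)
c(N) = -3*N
(h + c(-1))² = (78 - 3*(-1))² = (78 + 3)² = 81² = 6561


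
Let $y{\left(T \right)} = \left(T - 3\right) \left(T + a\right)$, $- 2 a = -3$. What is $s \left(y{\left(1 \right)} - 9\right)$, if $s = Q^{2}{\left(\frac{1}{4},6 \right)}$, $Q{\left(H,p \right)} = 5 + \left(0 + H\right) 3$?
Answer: $- \frac{3703}{8} \approx -462.88$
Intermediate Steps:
$a = \frac{3}{2}$ ($a = \left(- \frac{1}{2}\right) \left(-3\right) = \frac{3}{2} \approx 1.5$)
$y{\left(T \right)} = \left(-3 + T\right) \left(\frac{3}{2} + T\right)$ ($y{\left(T \right)} = \left(T - 3\right) \left(T + \frac{3}{2}\right) = \left(-3 + T\right) \left(\frac{3}{2} + T\right)$)
$Q{\left(H,p \right)} = 5 + 3 H$ ($Q{\left(H,p \right)} = 5 + H 3 = 5 + 3 H$)
$s = \frac{529}{16}$ ($s = \left(5 + \frac{3}{4}\right)^{2} = \left(\frac{23}{4}\right)^{2} = \frac{529}{16} \approx 33.063$)
$s \left(y{\left(1 \right)} - 9\right) = \frac{529 \left(\left(- \frac{9}{2} + 1^{2} - \frac{3}{2}\right) - 9\right)}{16} = \frac{529 \left(\left(- \frac{9}{2} + 1 - \frac{3}{2}\right) - 9\right)}{16} = \frac{529 \left(-5 - 9\right)}{16} = \frac{529}{16} \left(-14\right) = - \frac{3703}{8}$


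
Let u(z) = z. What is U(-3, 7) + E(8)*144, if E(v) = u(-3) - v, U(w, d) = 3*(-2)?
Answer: -1590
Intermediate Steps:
U(w, d) = -6
E(v) = -3 - v
U(-3, 7) + E(8)*144 = -6 + (-3 - 1*8)*144 = -6 + (-3 - 8)*144 = -6 - 11*144 = -6 - 1584 = -1590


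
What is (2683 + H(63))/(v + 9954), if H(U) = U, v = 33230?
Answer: 1373/21592 ≈ 0.063588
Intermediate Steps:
(2683 + H(63))/(v + 9954) = (2683 + 63)/(33230 + 9954) = 2746/43184 = 2746*(1/43184) = 1373/21592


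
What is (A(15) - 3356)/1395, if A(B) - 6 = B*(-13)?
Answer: -709/279 ≈ -2.5412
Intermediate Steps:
A(B) = 6 - 13*B (A(B) = 6 + B*(-13) = 6 - 13*B)
(A(15) - 3356)/1395 = ((6 - 13*15) - 3356)/1395 = ((6 - 195) - 3356)*(1/1395) = (-189 - 3356)*(1/1395) = -3545*1/1395 = -709/279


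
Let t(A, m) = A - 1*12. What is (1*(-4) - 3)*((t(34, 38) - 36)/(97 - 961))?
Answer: -49/432 ≈ -0.11343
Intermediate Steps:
t(A, m) = -12 + A (t(A, m) = A - 12 = -12 + A)
(1*(-4) - 3)*((t(34, 38) - 36)/(97 - 961)) = (1*(-4) - 3)*(((-12 + 34) - 36)/(97 - 961)) = (-4 - 3)*((22 - 36)/(-864)) = -(-98)*(-1)/864 = -7*7/432 = -49/432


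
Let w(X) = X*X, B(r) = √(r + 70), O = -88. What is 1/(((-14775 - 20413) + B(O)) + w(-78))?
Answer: -14552/423521417 - 3*I*√2/847042834 ≈ -3.436e-5 - 5.0088e-9*I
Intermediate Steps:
B(r) = √(70 + r)
w(X) = X²
1/(((-14775 - 20413) + B(O)) + w(-78)) = 1/(((-14775 - 20413) + √(70 - 88)) + (-78)²) = 1/((-35188 + √(-18)) + 6084) = 1/((-35188 + 3*I*√2) + 6084) = 1/(-29104 + 3*I*√2)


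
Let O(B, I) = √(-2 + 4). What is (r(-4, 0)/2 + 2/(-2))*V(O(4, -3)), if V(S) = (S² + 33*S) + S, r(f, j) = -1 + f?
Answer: -7 - 119*√2 ≈ -175.29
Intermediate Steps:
O(B, I) = √2
V(S) = S² + 34*S
(r(-4, 0)/2 + 2/(-2))*V(O(4, -3)) = ((-1 - 4)/2 + 2/(-2))*(√2*(34 + √2)) = (-5*½ + 2*(-½))*(√2*(34 + √2)) = (-5/2 - 1)*(√2*(34 + √2)) = -7*√2*(34 + √2)/2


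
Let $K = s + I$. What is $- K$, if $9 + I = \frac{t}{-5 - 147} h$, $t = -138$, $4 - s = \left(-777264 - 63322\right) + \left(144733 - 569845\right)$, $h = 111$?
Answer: $- \frac{96200327}{76} \approx -1.2658 \cdot 10^{6}$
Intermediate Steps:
$s = 1265702$ ($s = 4 - \left(\left(-777264 - 63322\right) + \left(144733 - 569845\right)\right) = 4 - \left(-840586 - 425112\right) = 4 - -1265698 = 4 + 1265698 = 1265702$)
$I = \frac{6975}{76}$ ($I = -9 + \frac{1}{-5 - 147} \left(-138\right) 111 = -9 + \frac{1}{-152} \left(-138\right) 111 = -9 + \left(- \frac{1}{152}\right) \left(-138\right) 111 = -9 + \frac{69}{76} \cdot 111 = -9 + \frac{7659}{76} = \frac{6975}{76} \approx 91.776$)
$K = \frac{96200327}{76}$ ($K = 1265702 + \frac{6975}{76} = \frac{96200327}{76} \approx 1.2658 \cdot 10^{6}$)
$- K = \left(-1\right) \frac{96200327}{76} = - \frac{96200327}{76}$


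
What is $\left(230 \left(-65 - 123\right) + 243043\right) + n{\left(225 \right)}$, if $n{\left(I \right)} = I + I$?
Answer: $200253$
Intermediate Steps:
$n{\left(I \right)} = 2 I$
$\left(230 \left(-65 - 123\right) + 243043\right) + n{\left(225 \right)} = \left(230 \left(-65 - 123\right) + 243043\right) + 2 \cdot 225 = \left(230 \left(-188\right) + 243043\right) + 450 = \left(-43240 + 243043\right) + 450 = 199803 + 450 = 200253$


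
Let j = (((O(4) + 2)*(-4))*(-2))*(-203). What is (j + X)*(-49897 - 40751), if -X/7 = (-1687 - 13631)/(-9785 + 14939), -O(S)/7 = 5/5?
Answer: -633897022248/859 ≈ -7.3795e+8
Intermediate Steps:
O(S) = -7 (O(S) = -35/5 = -7*1 = -7)
j = 8120 (j = (((-7 + 2)*(-4))*(-2))*(-203) = (-5*(-4)*(-2))*(-203) = (20*(-2))*(-203) = -40*(-203) = 8120)
X = 17871/859 (X = -7*(-1687 - 13631)/(-9785 + 14939) = -(-107226)/5154 = -7*(-2553/859) = 17871/859 ≈ 20.804)
(j + X)*(-49897 - 40751) = (8120 + 17871/859)*(-49897 - 40751) = (6992951/859)*(-90648) = -633897022248/859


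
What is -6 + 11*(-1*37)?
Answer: -413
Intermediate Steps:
-6 + 11*(-1*37) = -6 + 11*(-37) = -6 - 407 = -413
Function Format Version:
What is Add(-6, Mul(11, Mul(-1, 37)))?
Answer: -413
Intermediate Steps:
Add(-6, Mul(11, Mul(-1, 37))) = Add(-6, Mul(11, -37)) = Add(-6, -407) = -413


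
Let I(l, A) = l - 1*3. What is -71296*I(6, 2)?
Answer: -213888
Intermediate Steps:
I(l, A) = -3 + l (I(l, A) = l - 3 = -3 + l)
-71296*I(6, 2) = -71296*(-3 + 6) = -71296*3 = -213888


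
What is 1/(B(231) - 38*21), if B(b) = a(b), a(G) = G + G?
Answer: -1/336 ≈ -0.0029762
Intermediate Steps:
a(G) = 2*G
B(b) = 2*b
1/(B(231) - 38*21) = 1/(2*231 - 38*21) = 1/(462 - 798) = 1/(-336) = -1/336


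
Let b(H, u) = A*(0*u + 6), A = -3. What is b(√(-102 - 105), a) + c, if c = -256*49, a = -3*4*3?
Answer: -12562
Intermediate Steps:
a = -36 (a = -12*3 = -36)
b(H, u) = -18 (b(H, u) = -3*(0*u + 6) = -3*(0 + 6) = -3*6 = -18)
c = -12544
b(√(-102 - 105), a) + c = -18 - 12544 = -12562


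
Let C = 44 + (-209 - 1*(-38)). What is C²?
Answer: 16129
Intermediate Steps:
C = -127 (C = 44 + (-209 + 38) = 44 - 171 = -127)
C² = (-127)² = 16129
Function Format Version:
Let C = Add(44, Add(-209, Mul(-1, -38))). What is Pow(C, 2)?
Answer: 16129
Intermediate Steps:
C = -127 (C = Add(44, Add(-209, 38)) = Add(44, -171) = -127)
Pow(C, 2) = Pow(-127, 2) = 16129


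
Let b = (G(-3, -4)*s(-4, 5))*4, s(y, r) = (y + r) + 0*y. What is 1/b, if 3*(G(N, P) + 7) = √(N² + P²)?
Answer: -3/64 ≈ -0.046875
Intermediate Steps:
s(y, r) = r + y (s(y, r) = (r + y) + 0 = r + y)
G(N, P) = -7 + √(N² + P²)/3
b = -64/3 (b = ((-7 + √((-3)² + (-4)²)/3)*(5 - 4))*4 = ((-7 + √(9 + 16)/3)*1)*4 = ((-7 + √25/3)*1)*4 = ((-7 + (⅓)*5)*1)*4 = ((-7 + 5/3)*1)*4 = -16/3*1*4 = -16/3*4 = -64/3 ≈ -21.333)
1/b = 1/(-64/3) = -3/64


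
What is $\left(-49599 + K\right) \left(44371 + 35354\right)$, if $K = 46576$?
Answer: $-241008675$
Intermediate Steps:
$\left(-49599 + K\right) \left(44371 + 35354\right) = \left(-49599 + 46576\right) \left(44371 + 35354\right) = \left(-3023\right) 79725 = -241008675$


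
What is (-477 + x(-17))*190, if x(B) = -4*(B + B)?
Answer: -64790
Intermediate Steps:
x(B) = -8*B
(-477 + x(-17))*190 = (-477 - 8*(-17))*190 = (-477 + 136)*190 = -341*190 = -64790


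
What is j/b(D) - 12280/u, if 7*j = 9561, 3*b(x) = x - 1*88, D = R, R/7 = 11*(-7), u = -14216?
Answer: -14744192/2599751 ≈ -5.6714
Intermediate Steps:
R = -539 (R = 7*(11*(-7)) = 7*(-77) = -539)
D = -539
b(x) = -88/3 + x/3 (b(x) = (x - 1*88)/3 = (x - 88)/3 = (-88 + x)/3 = -88/3 + x/3)
j = 9561/7 (j = (⅐)*9561 = 9561/7 ≈ 1365.9)
j/b(D) - 12280/u = 9561/(7*(-88/3 + (⅓)*(-539))) - 12280/(-14216) = 9561/(7*(-88/3 - 539/3)) - 12280*(-1/14216) = (9561/7)/(-209) + 1535/1777 = (9561/7)*(-1/209) + 1535/1777 = -9561/1463 + 1535/1777 = -14744192/2599751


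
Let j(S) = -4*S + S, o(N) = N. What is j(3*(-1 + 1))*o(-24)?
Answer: 0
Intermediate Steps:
j(S) = -3*S
j(3*(-1 + 1))*o(-24) = -9*(-1 + 1)*(-24) = -9*0*(-24) = -3*0*(-24) = 0*(-24) = 0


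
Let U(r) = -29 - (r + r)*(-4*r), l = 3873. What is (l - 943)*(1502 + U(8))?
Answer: 5816050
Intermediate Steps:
U(r) = -29 + 8*r² (U(r) = -29 - 2*r*(-4*r) = -29 - (-8)*r² = -29 + 8*r²)
(l - 943)*(1502 + U(8)) = (3873 - 943)*(1502 + (-29 + 8*8²)) = 2930*(1502 + (-29 + 8*64)) = 2930*(1502 + (-29 + 512)) = 2930*(1502 + 483) = 2930*1985 = 5816050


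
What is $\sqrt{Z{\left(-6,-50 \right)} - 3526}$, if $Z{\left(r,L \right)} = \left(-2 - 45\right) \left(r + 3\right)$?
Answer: $i \sqrt{3385} \approx 58.181 i$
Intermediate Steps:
$Z{\left(r,L \right)} = -141 - 47 r$ ($Z{\left(r,L \right)} = - 47 \left(3 + r\right) = -141 - 47 r$)
$\sqrt{Z{\left(-6,-50 \right)} - 3526} = \sqrt{\left(-141 - -282\right) - 3526} = \sqrt{\left(-141 + 282\right) - 3526} = \sqrt{141 - 3526} = \sqrt{-3385} = i \sqrt{3385}$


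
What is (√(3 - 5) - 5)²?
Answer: (5 - I*√2)² ≈ 23.0 - 14.142*I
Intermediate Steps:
(√(3 - 5) - 5)² = (√(-2) - 5)² = (I*√2 - 5)² = (-5 + I*√2)²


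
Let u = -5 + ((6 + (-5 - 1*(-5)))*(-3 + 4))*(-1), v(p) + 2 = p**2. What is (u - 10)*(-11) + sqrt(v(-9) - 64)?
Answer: 231 + sqrt(15) ≈ 234.87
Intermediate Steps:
v(p) = -2 + p**2
u = -11 (u = -5 + ((6 + (-5 + 5))*1)*(-1) = -5 + ((6 + 0)*1)*(-1) = -5 + (6*1)*(-1) = -5 + 6*(-1) = -5 - 6 = -11)
(u - 10)*(-11) + sqrt(v(-9) - 64) = (-11 - 10)*(-11) + sqrt((-2 + (-9)**2) - 64) = -21*(-11) + sqrt((-2 + 81) - 64) = 231 + sqrt(79 - 64) = 231 + sqrt(15)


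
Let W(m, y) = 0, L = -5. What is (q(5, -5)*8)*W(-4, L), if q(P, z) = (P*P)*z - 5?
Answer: 0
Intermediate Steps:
q(P, z) = -5 + z*P² (q(P, z) = P²*z - 5 = z*P² - 5 = -5 + z*P²)
(q(5, -5)*8)*W(-4, L) = ((-5 - 5*5²)*8)*0 = ((-5 - 5*25)*8)*0 = ((-5 - 125)*8)*0 = -130*8*0 = -1040*0 = 0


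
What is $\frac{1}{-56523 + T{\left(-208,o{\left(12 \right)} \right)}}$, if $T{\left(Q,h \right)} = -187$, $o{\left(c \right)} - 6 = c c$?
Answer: $- \frac{1}{56710} \approx -1.7634 \cdot 10^{-5}$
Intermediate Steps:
$o{\left(c \right)} = 6 + c^{2}$ ($o{\left(c \right)} = 6 + c c = 6 + c^{2}$)
$\frac{1}{-56523 + T{\left(-208,o{\left(12 \right)} \right)}} = \frac{1}{-56523 - 187} = \frac{1}{-56710} = - \frac{1}{56710}$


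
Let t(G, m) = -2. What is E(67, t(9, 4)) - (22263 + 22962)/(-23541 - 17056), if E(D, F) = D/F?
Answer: -2629549/81194 ≈ -32.386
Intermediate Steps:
E(D, F) = D/F
E(67, t(9, 4)) - (22263 + 22962)/(-23541 - 17056) = 67/(-2) - (22263 + 22962)/(-23541 - 17056) = 67*(-1/2) - 45225/(-40597) = -67/2 - 45225*(-1)/40597 = -67/2 - 1*(-45225/40597) = -67/2 + 45225/40597 = -2629549/81194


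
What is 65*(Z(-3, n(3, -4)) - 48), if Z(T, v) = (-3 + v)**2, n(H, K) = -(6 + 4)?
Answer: 7865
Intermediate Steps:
n(H, K) = -10 (n(H, K) = -1*10 = -10)
65*(Z(-3, n(3, -4)) - 48) = 65*((-3 - 10)**2 - 48) = 65*((-13)**2 - 48) = 65*(169 - 48) = 65*121 = 7865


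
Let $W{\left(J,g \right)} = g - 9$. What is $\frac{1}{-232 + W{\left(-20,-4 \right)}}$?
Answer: $- \frac{1}{245} \approx -0.0040816$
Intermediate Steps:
$W{\left(J,g \right)} = -9 + g$
$\frac{1}{-232 + W{\left(-20,-4 \right)}} = \frac{1}{-232 - 13} = \frac{1}{-245} = - \frac{1}{245}$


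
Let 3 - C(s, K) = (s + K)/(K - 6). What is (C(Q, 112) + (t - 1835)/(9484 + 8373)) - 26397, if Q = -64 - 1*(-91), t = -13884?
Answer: -49963820085/1892842 ≈ -26396.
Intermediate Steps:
Q = 27 (Q = -64 + 91 = 27)
C(s, K) = 3 - (K + s)/(-6 + K) (C(s, K) = 3 - (s + K)/(K - 6) = 3 - (K + s)/(-6 + K))
(C(Q, 112) + (t - 1835)/(9484 + 8373)) - 26397 = ((-18 - 1*27 + 2*112)/(-6 + 112) + (-13884 - 1835)/(9484 + 8373)) - 26397 = ((-18 - 27 + 224)/106 - 15719/17857) - 26397 = ((1/106)*179 - 15719*1/17857) - 26397 = (179/106 - 15719/17857) - 26397 = 1530189/1892842 - 26397 = -49963820085/1892842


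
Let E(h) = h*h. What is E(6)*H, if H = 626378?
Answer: 22549608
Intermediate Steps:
E(h) = h²
E(6)*H = 6²*626378 = 36*626378 = 22549608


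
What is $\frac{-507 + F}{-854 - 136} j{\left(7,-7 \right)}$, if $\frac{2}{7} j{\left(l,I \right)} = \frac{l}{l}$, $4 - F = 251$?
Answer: $\frac{2639}{990} \approx 2.6657$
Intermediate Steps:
$F = -247$ ($F = 4 - 251 = -247$)
$j{\left(l,I \right)} = \frac{7}{2}$ ($j{\left(l,I \right)} = \frac{7 \frac{l}{l}}{2} = \frac{7}{2} \cdot 1 = \frac{7}{2}$)
$\frac{-507 + F}{-854 - 136} j{\left(7,-7 \right)} = \frac{-507 - 247}{-854 - 136} \cdot \frac{7}{2} = - \frac{754}{-990} \cdot \frac{7}{2} = \left(-754\right) \left(- \frac{1}{990}\right) \frac{7}{2} = \frac{377}{495} \cdot \frac{7}{2} = \frac{2639}{990}$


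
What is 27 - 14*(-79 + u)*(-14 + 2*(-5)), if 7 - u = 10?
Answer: -27525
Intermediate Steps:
u = -3 (u = 7 - 1*10 = 7 - 10 = -3)
27 - 14*(-79 + u)*(-14 + 2*(-5)) = 27 - 14*(-79 - 3)*(-14 + 2*(-5)) = 27 - (-1148)*(-14 - 10) = 27 - (-1148)*(-24) = 27 - 14*1968 = 27 - 27552 = -27525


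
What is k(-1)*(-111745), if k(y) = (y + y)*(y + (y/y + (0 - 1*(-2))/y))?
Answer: -446980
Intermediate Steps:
k(y) = 2*y*(1 + y + 2/y) (k(y) = (2*y)*(y + (1 + (0 + 2)/y)) = (2*y)*(y + (1 + 2/y)) = (2*y)*(1 + y + 2/y) = 2*y*(1 + y + 2/y))
k(-1)*(-111745) = (4 + 2*(-1) + 2*(-1)²)*(-111745) = (4 - 2 + 2*1)*(-111745) = (4 - 2 + 2)*(-111745) = 4*(-111745) = -446980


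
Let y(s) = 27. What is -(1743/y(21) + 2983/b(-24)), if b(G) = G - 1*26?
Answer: -2203/450 ≈ -4.8956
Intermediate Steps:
b(G) = -26 + G (b(G) = G - 26 = -26 + G)
-(1743/y(21) + 2983/b(-24)) = -(1743/27 + 2983/(-26 - 24)) = -(1743*(1/27) + 2983/(-50)) = -(581/9 + 2983*(-1/50)) = -(581/9 - 2983/50) = -1*2203/450 = -2203/450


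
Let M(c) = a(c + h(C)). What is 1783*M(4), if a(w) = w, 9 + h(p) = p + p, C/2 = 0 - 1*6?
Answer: -51707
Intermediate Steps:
C = -12 (C = 2*(0 - 1*6) = 2*(0 - 6) = 2*(-6) = -12)
h(p) = -9 + 2*p (h(p) = -9 + (p + p) = -9 + 2*p)
M(c) = -33 + c (M(c) = c + (-9 + 2*(-12)) = c + (-9 - 24) = c - 33 = -33 + c)
1783*M(4) = 1783*(-33 + 4) = 1783*(-29) = -51707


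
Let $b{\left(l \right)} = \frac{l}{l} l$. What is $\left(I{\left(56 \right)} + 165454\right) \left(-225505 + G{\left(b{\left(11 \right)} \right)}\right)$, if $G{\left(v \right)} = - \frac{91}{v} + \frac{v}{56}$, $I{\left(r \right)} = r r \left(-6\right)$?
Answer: $- \frac{10185186236545}{308} \approx -3.3069 \cdot 10^{10}$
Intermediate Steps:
$I{\left(r \right)} = - 6 r^{2}$ ($I{\left(r \right)} = r^{2} \left(-6\right) = - 6 r^{2}$)
$b{\left(l \right)} = l$ ($b{\left(l \right)} = 1 l = l$)
$G{\left(v \right)} = - \frac{91}{v} + \frac{v}{56}$ ($G{\left(v \right)} = - \frac{91}{v} + v \frac{1}{56} = - \frac{91}{v} + \frac{v}{56}$)
$\left(I{\left(56 \right)} + 165454\right) \left(-225505 + G{\left(b{\left(11 \right)} \right)}\right) = \left(- 6 \cdot 56^{2} + 165454\right) \left(-225505 + \left(- \frac{91}{11} + \frac{1}{56} \cdot 11\right)\right) = \left(\left(-6\right) 3136 + 165454\right) \left(-225505 + \left(\left(-91\right) \frac{1}{11} + \frac{11}{56}\right)\right) = \left(-18816 + 165454\right) \left(-225505 + \left(- \frac{91}{11} + \frac{11}{56}\right)\right) = 146638 \left(-225505 - \frac{4975}{616}\right) = 146638 \left(- \frac{138916055}{616}\right) = - \frac{10185186236545}{308}$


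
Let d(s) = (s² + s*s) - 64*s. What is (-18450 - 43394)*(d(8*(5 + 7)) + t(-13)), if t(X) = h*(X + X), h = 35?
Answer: -703661032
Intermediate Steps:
d(s) = -64*s + 2*s² (d(s) = (s² + s²) - 64*s = 2*s² - 64*s = -64*s + 2*s²)
t(X) = 70*X (t(X) = 35*(X + X) = 35*(2*X) = 70*X)
(-18450 - 43394)*(d(8*(5 + 7)) + t(-13)) = (-18450 - 43394)*(2*(8*(5 + 7))*(-32 + 8*(5 + 7)) + 70*(-13)) = -61844*(2*(8*12)*(-32 + 8*12) - 910) = -61844*(2*96*(-32 + 96) - 910) = -61844*(2*96*64 - 910) = -61844*(12288 - 910) = -61844*11378 = -703661032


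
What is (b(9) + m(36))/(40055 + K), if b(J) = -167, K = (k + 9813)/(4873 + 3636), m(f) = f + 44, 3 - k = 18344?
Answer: -246761/113606489 ≈ -0.0021721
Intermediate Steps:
k = -18341 (k = 3 - 1*18344 = 3 - 18344 = -18341)
m(f) = 44 + f
K = -8528/8509 (K = (-18341 + 9813)/(4873 + 3636) = -8528/8509 ≈ -1.0022)
(b(9) + m(36))/(40055 + K) = (-167 + (44 + 36))/(40055 - 8528/8509) = (-167 + 80)/(340819467/8509) = -87*8509/340819467 = -246761/113606489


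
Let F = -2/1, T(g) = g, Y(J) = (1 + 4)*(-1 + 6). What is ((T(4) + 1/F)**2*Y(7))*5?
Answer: 6125/4 ≈ 1531.3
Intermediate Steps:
Y(J) = 25 (Y(J) = 5*5 = 25)
F = -2 (F = -2*1 = -2)
((T(4) + 1/F)**2*Y(7))*5 = ((4 + 1/(-2))**2*25)*5 = ((4 + 1*(-1/2))**2*25)*5 = ((4 - 1/2)**2*25)*5 = ((7/2)**2*25)*5 = ((49/4)*25)*5 = (1225/4)*5 = 6125/4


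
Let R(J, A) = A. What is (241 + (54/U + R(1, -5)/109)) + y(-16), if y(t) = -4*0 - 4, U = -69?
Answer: 592082/2507 ≈ 236.17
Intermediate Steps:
y(t) = -4 (y(t) = 0 - 4 = -4)
(241 + (54/U + R(1, -5)/109)) + y(-16) = (241 + (54/(-69) - 5/109)) - 4 = (241 + (54*(-1/69) - 5*1/109)) - 4 = (241 + (-18/23 - 5/109)) - 4 = (241 - 2077/2507) - 4 = 602110/2507 - 4 = 592082/2507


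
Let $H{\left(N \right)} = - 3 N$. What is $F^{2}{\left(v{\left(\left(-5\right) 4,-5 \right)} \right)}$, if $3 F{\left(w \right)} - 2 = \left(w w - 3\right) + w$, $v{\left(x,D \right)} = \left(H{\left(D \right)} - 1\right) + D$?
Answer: $\frac{7921}{9} \approx 880.11$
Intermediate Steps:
$v{\left(x,D \right)} = -1 - 2 D$ ($v{\left(x,D \right)} = \left(- 3 D - 1\right) + D = \left(-1 - 3 D\right) + D = -1 - 2 D$)
$F{\left(w \right)} = - \frac{1}{3} + \frac{w}{3} + \frac{w^{2}}{3}$ ($F{\left(w \right)} = \frac{2}{3} + \frac{\left(w w - 3\right) + w}{3} = \frac{2}{3} + \frac{\left(w^{2} - 3\right) + w}{3} = \frac{2}{3} + \frac{\left(-3 + w^{2}\right) + w}{3} = \frac{2}{3} + \frac{-3 + w + w^{2}}{3} = \frac{2}{3} + \left(-1 + \frac{w}{3} + \frac{w^{2}}{3}\right) = - \frac{1}{3} + \frac{w}{3} + \frac{w^{2}}{3}$)
$F^{2}{\left(v{\left(\left(-5\right) 4,-5 \right)} \right)} = \left(- \frac{1}{3} + \frac{-1 - -10}{3} + \frac{\left(-1 - -10\right)^{2}}{3}\right)^{2} = \left(- \frac{1}{3} + \frac{-1 + 10}{3} + \frac{\left(-1 + 10\right)^{2}}{3}\right)^{2} = \left(- \frac{1}{3} + \frac{1}{3} \cdot 9 + \frac{9^{2}}{3}\right)^{2} = \left(- \frac{1}{3} + 3 + \frac{1}{3} \cdot 81\right)^{2} = \left(- \frac{1}{3} + 3 + 27\right)^{2} = \left(\frac{89}{3}\right)^{2} = \frac{7921}{9}$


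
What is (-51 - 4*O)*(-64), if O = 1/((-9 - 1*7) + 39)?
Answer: 75328/23 ≈ 3275.1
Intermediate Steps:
O = 1/23 (O = 1/((-9 - 7) + 39) = 1/(-16 + 39) = 1/23 ≈ 0.043478)
(-51 - 4*O)*(-64) = (-51 - 4*1/23)*(-64) = (-51 - 4/23)*(-64) = -1177/23*(-64) = 75328/23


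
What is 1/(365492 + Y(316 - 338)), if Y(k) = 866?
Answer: 1/366358 ≈ 2.7296e-6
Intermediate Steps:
1/(365492 + Y(316 - 338)) = 1/(365492 + 866) = 1/366358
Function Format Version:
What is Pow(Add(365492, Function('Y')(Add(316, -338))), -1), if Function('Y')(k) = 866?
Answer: Rational(1, 366358) ≈ 2.7296e-6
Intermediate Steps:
Pow(Add(365492, Function('Y')(Add(316, -338))), -1) = Pow(Add(365492, 866), -1) = Pow(366358, -1) = Rational(1, 366358)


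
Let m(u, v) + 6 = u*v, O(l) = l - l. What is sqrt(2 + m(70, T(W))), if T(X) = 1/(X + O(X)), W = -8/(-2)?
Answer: 3*sqrt(6)/2 ≈ 3.6742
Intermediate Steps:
O(l) = 0
W = 4 (W = -8*(-1/2) = 4)
T(X) = 1/X (T(X) = 1/(X + 0) = 1/X)
m(u, v) = -6 + u*v
sqrt(2 + m(70, T(W))) = sqrt(2 + (-6 + 70/4)) = sqrt(2 + (-6 + 70*(1/4))) = sqrt(2 + (-6 + 35/2)) = sqrt(2 + 23/2) = sqrt(27/2) = 3*sqrt(6)/2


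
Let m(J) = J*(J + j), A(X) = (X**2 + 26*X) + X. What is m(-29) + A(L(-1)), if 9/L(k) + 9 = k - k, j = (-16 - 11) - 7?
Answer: 1801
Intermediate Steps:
j = -34 (j = -27 - 7 = -34)
L(k) = -1 (L(k) = 9/(-9 + (k - k)) = 9/(-9 + 0) = 9/(-9) = 9*(-1/9) = -1)
A(X) = X**2 + 27*X
m(J) = J*(-34 + J) (m(J) = J*(J - 34) = J*(-34 + J))
m(-29) + A(L(-1)) = -29*(-34 - 29) - (27 - 1) = -29*(-63) - 1*26 = 1827 - 26 = 1801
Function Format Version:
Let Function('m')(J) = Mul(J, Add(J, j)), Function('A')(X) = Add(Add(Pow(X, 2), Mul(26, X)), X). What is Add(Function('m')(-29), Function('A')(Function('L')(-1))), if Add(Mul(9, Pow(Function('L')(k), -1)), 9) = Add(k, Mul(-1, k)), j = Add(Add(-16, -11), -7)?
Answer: 1801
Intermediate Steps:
j = -34 (j = Add(-27, -7) = -34)
Function('L')(k) = -1 (Function('L')(k) = Mul(9, Pow(Add(-9, Add(k, Mul(-1, k))), -1)) = Mul(9, Pow(Add(-9, 0), -1)) = Mul(9, Pow(-9, -1)) = Mul(9, Rational(-1, 9)) = -1)
Function('A')(X) = Add(Pow(X, 2), Mul(27, X))
Function('m')(J) = Mul(J, Add(-34, J)) (Function('m')(J) = Mul(J, Add(J, -34)) = Mul(J, Add(-34, J)))
Add(Function('m')(-29), Function('A')(Function('L')(-1))) = Add(Mul(-29, Add(-34, -29)), Mul(-1, Add(27, -1))) = Add(Mul(-29, -63), Mul(-1, 26)) = Add(1827, -26) = 1801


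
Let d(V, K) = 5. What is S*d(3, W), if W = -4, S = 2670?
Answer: 13350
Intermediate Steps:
S*d(3, W) = 2670*5 = 13350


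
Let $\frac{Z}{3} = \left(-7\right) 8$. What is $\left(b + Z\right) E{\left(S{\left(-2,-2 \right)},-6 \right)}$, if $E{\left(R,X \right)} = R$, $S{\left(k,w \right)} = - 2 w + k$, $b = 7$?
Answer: $-322$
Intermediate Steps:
$S{\left(k,w \right)} = k - 2 w$
$Z = -168$ ($Z = 3 \left(\left(-7\right) 8\right) = 3 \left(-56\right) = -168$)
$\left(b + Z\right) E{\left(S{\left(-2,-2 \right)},-6 \right)} = \left(7 - 168\right) \left(-2 - -4\right) = - 161 \left(-2 + 4\right) = \left(-161\right) 2 = -322$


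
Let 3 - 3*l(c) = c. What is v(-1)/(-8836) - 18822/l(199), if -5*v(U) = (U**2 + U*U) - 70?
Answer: 311831819/1082410 ≈ 288.09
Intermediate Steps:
l(c) = 1 - c/3
v(U) = 14 - 2*U**2/5 (v(U) = -((U**2 + U*U) - 70)/5 = -((U**2 + U**2) - 70)/5 = -(2*U**2 - 70)/5 = -(-70 + 2*U**2)/5 = 14 - 2*U**2/5)
v(-1)/(-8836) - 18822/l(199) = (14 - 2/5*(-1)**2)/(-8836) - 18822/(1 - 1/3*199) = (14 - 2/5*1)*(-1/8836) - 18822/(1 - 199/3) = (14 - 2/5)*(-1/8836) - 18822/(-196/3) = (68/5)*(-1/8836) - 18822*(-3/196) = -17/11045 + 28233/98 = 311831819/1082410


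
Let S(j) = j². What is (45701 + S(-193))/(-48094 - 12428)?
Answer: -1975/1441 ≈ -1.3706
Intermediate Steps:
(45701 + S(-193))/(-48094 - 12428) = (45701 + (-193)²)/(-48094 - 12428) = (45701 + 37249)/(-60522) = 82950*(-1/60522) = -1975/1441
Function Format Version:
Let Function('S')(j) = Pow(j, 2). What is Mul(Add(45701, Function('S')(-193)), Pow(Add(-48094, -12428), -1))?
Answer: Rational(-1975, 1441) ≈ -1.3706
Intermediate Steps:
Mul(Add(45701, Function('S')(-193)), Pow(Add(-48094, -12428), -1)) = Mul(Add(45701, Pow(-193, 2)), Pow(Add(-48094, -12428), -1)) = Mul(Add(45701, 37249), Pow(-60522, -1)) = Mul(82950, Rational(-1, 60522)) = Rational(-1975, 1441)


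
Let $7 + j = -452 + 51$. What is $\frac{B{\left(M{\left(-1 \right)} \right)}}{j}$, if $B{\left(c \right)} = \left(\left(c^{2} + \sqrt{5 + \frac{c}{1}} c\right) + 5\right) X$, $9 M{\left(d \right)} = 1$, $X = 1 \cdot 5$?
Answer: $- \frac{1015}{16524} - \frac{5 \sqrt{46}}{11016} \approx -0.064504$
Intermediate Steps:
$X = 5$
$M{\left(d \right)} = \frac{1}{9}$ ($M{\left(d \right)} = \frac{1}{9} \cdot 1 = \frac{1}{9}$)
$j = -408$ ($j = -7 + \left(-452 + 51\right) = -7 - 401 = -408$)
$B{\left(c \right)} = 25 + 5 c^{2} + 5 c \sqrt{5 + c}$ ($B{\left(c \right)} = \left(\left(c^{2} + \sqrt{5 + \frac{c}{1}} c\right) + 5\right) 5 = \left(\left(c^{2} + \sqrt{5 + c 1} c\right) + 5\right) 5 = \left(\left(c^{2} + \sqrt{5 + c} c\right) + 5\right) 5 = \left(\left(c^{2} + c \sqrt{5 + c}\right) + 5\right) 5 = \left(5 + c^{2} + c \sqrt{5 + c}\right) 5 = 25 + 5 c^{2} + 5 c \sqrt{5 + c}$)
$\frac{B{\left(M{\left(-1 \right)} \right)}}{j} = \frac{25 + \frac{5}{81} + 5 \cdot \frac{1}{9} \sqrt{5 + \frac{1}{9}}}{-408} = \left(25 + 5 \cdot \frac{1}{81} + 5 \cdot \frac{1}{9} \sqrt{\frac{46}{9}}\right) \left(- \frac{1}{408}\right) = \left(25 + \frac{5}{81} + 5 \cdot \frac{1}{9} \frac{\sqrt{46}}{3}\right) \left(- \frac{1}{408}\right) = \left(25 + \frac{5}{81} + \frac{5 \sqrt{46}}{27}\right) \left(- \frac{1}{408}\right) = \left(\frac{2030}{81} + \frac{5 \sqrt{46}}{27}\right) \left(- \frac{1}{408}\right) = - \frac{1015}{16524} - \frac{5 \sqrt{46}}{11016}$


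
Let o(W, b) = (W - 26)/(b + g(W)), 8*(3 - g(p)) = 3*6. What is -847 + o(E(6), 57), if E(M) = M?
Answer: -195737/231 ≈ -847.35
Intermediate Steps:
g(p) = ¾ (g(p) = 3 - 3*6/8 = 3 - ⅛*18 = 3 - 9/4 = ¾)
o(W, b) = (-26 + W)/(¾ + b) (o(W, b) = (W - 26)/(b + ¾) = (-26 + W)/(¾ + b))
-847 + o(E(6), 57) = -847 + 4*(-26 + 6)/(3 + 4*57) = -847 + 4*(-20)/(3 + 228) = -847 + 4*(-20)/231 = -847 + 4*(1/231)*(-20) = -847 - 80/231 = -195737/231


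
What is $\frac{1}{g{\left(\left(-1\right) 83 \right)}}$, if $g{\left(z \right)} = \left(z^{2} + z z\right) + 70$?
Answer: $\frac{1}{13848} \approx 7.2213 \cdot 10^{-5}$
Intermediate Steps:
$g{\left(z \right)} = 70 + 2 z^{2}$ ($g{\left(z \right)} = \left(z^{2} + z^{2}\right) + 70 = 2 z^{2} + 70 = 70 + 2 z^{2}$)
$\frac{1}{g{\left(\left(-1\right) 83 \right)}} = \frac{1}{70 + 2 \left(\left(-1\right) 83\right)^{2}} = \frac{1}{70 + 2 \left(-83\right)^{2}} = \frac{1}{70 + 2 \cdot 6889} = \frac{1}{70 + 13778} = \frac{1}{13848}$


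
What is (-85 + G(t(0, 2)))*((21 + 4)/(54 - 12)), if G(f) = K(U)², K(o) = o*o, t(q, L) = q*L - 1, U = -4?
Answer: 1425/14 ≈ 101.79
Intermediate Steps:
t(q, L) = -1 + L*q (t(q, L) = L*q - 1 = -1 + L*q)
K(o) = o²
G(f) = 256 (G(f) = ((-4)²)² = 16² = 256)
(-85 + G(t(0, 2)))*((21 + 4)/(54 - 12)) = (-85 + 256)*((21 + 4)/(54 - 12)) = 171*(25/42) = 1425/14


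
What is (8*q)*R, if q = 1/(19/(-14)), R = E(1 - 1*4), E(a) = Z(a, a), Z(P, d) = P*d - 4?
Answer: -560/19 ≈ -29.474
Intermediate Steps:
Z(P, d) = -4 + P*d
E(a) = -4 + a² (E(a) = -4 + a*a = -4 + a²)
R = 5 (R = -4 + (1 - 1*4)² = -4 + (1 - 4)² = -4 + (-3)² = -4 + 9 = 5)
q = -14/19 (q = 1/(19*(-1/14)) = 1/(-19/14) = -14/19 ≈ -0.73684)
(8*q)*R = (8*(-14/19))*5 = -112/19*5 = -560/19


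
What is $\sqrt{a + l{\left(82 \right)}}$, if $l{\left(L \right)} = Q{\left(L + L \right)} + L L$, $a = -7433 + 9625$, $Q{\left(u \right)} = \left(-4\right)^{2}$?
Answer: $2 \sqrt{2233} \approx 94.509$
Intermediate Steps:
$Q{\left(u \right)} = 16$
$a = 2192$
$l{\left(L \right)} = 16 + L^{2}$ ($l{\left(L \right)} = 16 + L L = 16 + L^{2}$)
$\sqrt{a + l{\left(82 \right)}} = \sqrt{2192 + \left(16 + 82^{2}\right)} = \sqrt{2192 + \left(16 + 6724\right)} = \sqrt{2192 + 6740} = \sqrt{8932} = 2 \sqrt{2233}$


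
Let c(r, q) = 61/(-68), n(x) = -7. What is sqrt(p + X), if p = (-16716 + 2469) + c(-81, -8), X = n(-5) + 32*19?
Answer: I*sqrt(15775813)/34 ≈ 116.82*I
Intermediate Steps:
c(r, q) = -61/68 (c(r, q) = 61*(-1/68) = -61/68)
X = 601 (X = -7 + 32*19 = -7 + 608 = 601)
p = -968857/68 (p = (-16716 + 2469) - 61/68 = -14247 - 61/68 = -968857/68 ≈ -14248.)
sqrt(p + X) = sqrt(-968857/68 + 601) = sqrt(-927989/68) = I*sqrt(15775813)/34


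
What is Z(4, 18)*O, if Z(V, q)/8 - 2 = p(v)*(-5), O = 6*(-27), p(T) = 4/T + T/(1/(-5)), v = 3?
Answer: -91152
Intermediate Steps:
p(T) = -5*T + 4/T (p(T) = 4/T + T/(-⅕) = 4/T + T*(-5) = 4/T - 5*T = -5*T + 4/T)
O = -162
Z(V, q) = 1688/3 (Z(V, q) = 16 + 8*((-5*3 + 4/3)*(-5)) = 16 + 8*((-15 + 4*(⅓))*(-5)) = 16 + 8*((-15 + 4/3)*(-5)) = 16 + 8*(-41/3*(-5)) = 16 + 8*(205/3) = 16 + 1640/3 = 1688/3)
Z(4, 18)*O = (1688/3)*(-162) = -91152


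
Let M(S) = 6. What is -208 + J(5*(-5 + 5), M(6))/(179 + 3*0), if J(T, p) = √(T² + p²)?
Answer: -37226/179 ≈ -207.97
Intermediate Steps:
-208 + J(5*(-5 + 5), M(6))/(179 + 3*0) = -208 + √((5*(-5 + 5))² + 6²)/(179 + 3*0) = -208 + √((5*0)² + 36)/(179 + 0) = -208 + √(0² + 36)/179 = -208 + √(0 + 36)/179 = -208 + √36/179 = -208 + (1/179)*6 = -208 + 6/179 = -37226/179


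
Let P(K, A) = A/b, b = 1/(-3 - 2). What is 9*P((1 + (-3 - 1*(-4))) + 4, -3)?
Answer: 135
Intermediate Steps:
b = -⅕ (b = 1/(-5) = -⅕ ≈ -0.20000)
P(K, A) = -5*A (P(K, A) = A/(-⅕) = A*(-5) = -5*A)
9*P((1 + (-3 - 1*(-4))) + 4, -3) = 9*(-5*(-3)) = 9*15 = 135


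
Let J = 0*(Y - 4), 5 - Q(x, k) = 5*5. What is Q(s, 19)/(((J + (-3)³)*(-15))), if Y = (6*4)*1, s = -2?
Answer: -4/81 ≈ -0.049383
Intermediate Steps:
Y = 24 (Y = 24*1 = 24)
Q(x, k) = -20 (Q(x, k) = 5 - 5*5 = 5 - 1*25 = 5 - 25 = -20)
J = 0 (J = 0*(24 - 4) = 0*20 = 0)
Q(s, 19)/(((J + (-3)³)*(-15))) = -20*(-1/(15*(0 + (-3)³))) = -20*(-1/(15*(0 - 27))) = -20/((-27*(-15))) = -20/405 = -20*1/405 = -4/81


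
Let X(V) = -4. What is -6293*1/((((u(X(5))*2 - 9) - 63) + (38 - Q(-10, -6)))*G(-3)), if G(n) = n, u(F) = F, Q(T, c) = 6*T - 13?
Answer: 203/3 ≈ 67.667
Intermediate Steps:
Q(T, c) = -13 + 6*T
-6293*1/((((u(X(5))*2 - 9) - 63) + (38 - Q(-10, -6)))*G(-3)) = -6293*(-1/(3*(((-4*2 - 9) - 63) + (38 - (-13 + 6*(-10)))))) = -6293*(-1/(3*(((-8 - 9) - 63) + (38 - (-13 - 60))))) = -6293*(-1/(3*((-17 - 63) + (38 - 1*(-73))))) = -6293*(-1/(3*(-80 + (38 + 73)))) = -6293*(-1/(3*(-80 + 111))) = -6293/(31*(-3)) = -6293/(-93) = -6293*(-1/93) = 203/3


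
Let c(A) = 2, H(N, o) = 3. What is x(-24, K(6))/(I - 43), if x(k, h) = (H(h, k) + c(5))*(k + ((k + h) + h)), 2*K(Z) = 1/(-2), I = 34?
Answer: 485/18 ≈ 26.944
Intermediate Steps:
K(Z) = -¼ (K(Z) = (½)/(-2) = (½)*(-½) = -¼)
x(k, h) = 10*h + 10*k (x(k, h) = (3 + 2)*(k + ((k + h) + h)) = 5*(k + ((h + k) + h)) = 5*(k + (k + 2*h)) = 5*(2*h + 2*k) = 10*h + 10*k)
x(-24, K(6))/(I - 43) = (10*(-¼) + 10*(-24))/(34 - 43) = (-5/2 - 240)/(-9) = -485/2*(-⅑) = 485/18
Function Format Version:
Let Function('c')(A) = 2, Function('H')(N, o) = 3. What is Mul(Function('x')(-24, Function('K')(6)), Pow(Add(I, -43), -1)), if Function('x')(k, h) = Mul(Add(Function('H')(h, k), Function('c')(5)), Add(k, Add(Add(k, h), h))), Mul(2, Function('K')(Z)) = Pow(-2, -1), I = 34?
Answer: Rational(485, 18) ≈ 26.944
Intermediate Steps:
Function('K')(Z) = Rational(-1, 4) (Function('K')(Z) = Mul(Rational(1, 2), Pow(-2, -1)) = Mul(Rational(1, 2), Rational(-1, 2)) = Rational(-1, 4))
Function('x')(k, h) = Add(Mul(10, h), Mul(10, k)) (Function('x')(k, h) = Mul(Add(3, 2), Add(k, Add(Add(k, h), h))) = Mul(5, Add(k, Add(Add(h, k), h))) = Mul(5, Add(k, Add(k, Mul(2, h)))) = Mul(5, Add(Mul(2, h), Mul(2, k))) = Add(Mul(10, h), Mul(10, k)))
Mul(Function('x')(-24, Function('K')(6)), Pow(Add(I, -43), -1)) = Mul(Add(Mul(10, Rational(-1, 4)), Mul(10, -24)), Pow(Add(34, -43), -1)) = Mul(Add(Rational(-5, 2), -240), Pow(-9, -1)) = Mul(Rational(-485, 2), Rational(-1, 9)) = Rational(485, 18)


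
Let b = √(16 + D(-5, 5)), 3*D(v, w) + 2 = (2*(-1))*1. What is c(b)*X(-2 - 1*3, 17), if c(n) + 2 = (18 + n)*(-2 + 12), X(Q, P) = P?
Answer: 3026 + 340*√33/3 ≈ 3677.1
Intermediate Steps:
D(v, w) = -4/3 (D(v, w) = -⅔ + ((2*(-1))*1)/3 = -⅔ + (-2*1)/3 = -⅔ + (⅓)*(-2) = -⅔ - ⅔ = -4/3)
b = 2*√33/3 (b = √(16 - 4/3) = √(44/3) = 2*√33/3 ≈ 3.8297)
c(n) = 178 + 10*n (c(n) = -2 + (18 + n)*(-2 + 12) = -2 + (18 + n)*10 = -2 + (180 + 10*n) = 178 + 10*n)
c(b)*X(-2 - 1*3, 17) = (178 + 10*(2*√33/3))*17 = (178 + 20*√33/3)*17 = 3026 + 340*√33/3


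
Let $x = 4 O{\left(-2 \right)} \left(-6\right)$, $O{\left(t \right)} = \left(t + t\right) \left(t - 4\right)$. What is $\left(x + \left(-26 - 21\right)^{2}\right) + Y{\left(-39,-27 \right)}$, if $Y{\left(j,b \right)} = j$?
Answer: $1594$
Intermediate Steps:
$O{\left(t \right)} = 2 t \left(-4 + t\right)$
$x = -576$ ($x = 4 \cdot 2 \left(-2\right) \left(-4 - 2\right) \left(-6\right) = 4 \cdot 2 \left(-2\right) \left(-6\right) \left(-6\right) = 4 \cdot 24 \left(-6\right) = 96 \left(-6\right) = -576$)
$\left(x + \left(-26 - 21\right)^{2}\right) + Y{\left(-39,-27 \right)} = \left(-576 + \left(-26 - 21\right)^{2}\right) - 39 = \left(-576 + \left(-47\right)^{2}\right) - 39 = \left(-576 + 2209\right) - 39 = 1633 - 39 = 1594$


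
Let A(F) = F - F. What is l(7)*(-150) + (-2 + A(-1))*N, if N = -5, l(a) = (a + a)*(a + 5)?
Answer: -25190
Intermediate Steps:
l(a) = 2*a*(5 + a) (l(a) = (2*a)*(5 + a) = 2*a*(5 + a))
A(F) = 0
l(7)*(-150) + (-2 + A(-1))*N = (2*7*(5 + 7))*(-150) + (-2 + 0)*(-5) = (2*7*12)*(-150) - 2*(-5) = 168*(-150) + 10 = -25200 + 10 = -25190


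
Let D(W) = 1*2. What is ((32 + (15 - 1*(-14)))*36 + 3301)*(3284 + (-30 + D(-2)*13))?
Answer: 18030160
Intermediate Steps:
D(W) = 2
((32 + (15 - 1*(-14)))*36 + 3301)*(3284 + (-30 + D(-2)*13)) = ((32 + (15 - 1*(-14)))*36 + 3301)*(3284 + (-30 + 2*13)) = ((32 + (15 + 14))*36 + 3301)*(3284 + (-30 + 26)) = ((32 + 29)*36 + 3301)*(3284 - 4) = (61*36 + 3301)*3280 = (2196 + 3301)*3280 = 5497*3280 = 18030160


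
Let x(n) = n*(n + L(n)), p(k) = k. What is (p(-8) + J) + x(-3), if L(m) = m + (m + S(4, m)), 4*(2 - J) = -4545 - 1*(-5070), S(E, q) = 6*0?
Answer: -441/4 ≈ -110.25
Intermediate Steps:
S(E, q) = 0
J = -517/4 (J = 2 - (-4545 - 1*(-5070))/4 = 2 - (-4545 + 5070)/4 = 2 - ¼*525 = 2 - 525/4 = -517/4 ≈ -129.25)
L(m) = 2*m (L(m) = m + (m + 0) = m + m = 2*m)
x(n) = 3*n² (x(n) = n*(n + 2*n) = n*(3*n) = 3*n²)
(p(-8) + J) + x(-3) = (-8 - 517/4) + 3*(-3)² = -549/4 + 3*9 = -549/4 + 27 = -441/4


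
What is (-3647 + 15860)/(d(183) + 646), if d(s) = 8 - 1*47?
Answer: 12213/607 ≈ 20.120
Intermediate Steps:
d(s) = -39 (d(s) = 8 - 47 = -39)
(-3647 + 15860)/(d(183) + 646) = (-3647 + 15860)/(-39 + 646) = 12213/607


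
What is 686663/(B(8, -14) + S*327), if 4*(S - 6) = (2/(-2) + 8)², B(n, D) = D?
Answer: 2746652/23815 ≈ 115.33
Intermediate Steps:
S = 73/4 (S = 6 + (2/(-2) + 8)²/4 = 6 + (2*(-½) + 8)²/4 = 6 + (-1 + 8)²/4 = 6 + (¼)*7² = 6 + (¼)*49 = 6 + 49/4 = 73/4 ≈ 18.250)
686663/(B(8, -14) + S*327) = 686663/(-14 + (73/4)*327) = 686663/(-14 + 23871/4) = 686663/(23815/4) = 686663*(4/23815) = 2746652/23815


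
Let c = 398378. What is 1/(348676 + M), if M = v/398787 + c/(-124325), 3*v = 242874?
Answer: 16526397925/5762308721942588 ≈ 2.8680e-6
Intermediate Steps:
v = 80958 (v = (1/3)*242874 = 80958)
M = -49600954712/16526397925 (M = 80958/398787 + 398378/(-124325) = 80958*(1/398787) + 398378*(-1/124325) = 26986/132929 - 398378/124325 = -49600954712/16526397925 ≈ -3.0013)
1/(348676 + M) = 1/(348676 - 49600954712/16526397925) = 1/(5762308721942588/16526397925) = 16526397925/5762308721942588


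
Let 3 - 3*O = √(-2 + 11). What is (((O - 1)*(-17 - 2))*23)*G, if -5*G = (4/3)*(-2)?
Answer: 3496/15 ≈ 233.07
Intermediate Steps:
O = 0 (O = 1 - √(-2 + 11)/3 = 1 - √9/3 = 1 - ⅓*3 = 1 - 1 = 0)
G = 8/15 (G = -4/3*(-2)/5 = -4*(⅓)*(-2)/5 = -4*(-2)/15 = -⅕*(-8/3) = 8/15 ≈ 0.53333)
(((O - 1)*(-17 - 2))*23)*G = (((0 - 1)*(-17 - 2))*23)*(8/15) = (-1*(-19)*23)*(8/15) = (19*23)*(8/15) = 437*(8/15) = 3496/15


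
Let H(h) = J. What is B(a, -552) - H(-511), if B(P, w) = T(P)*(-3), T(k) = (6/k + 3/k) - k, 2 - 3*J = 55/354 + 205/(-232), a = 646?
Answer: 77077139257/39791016 ≈ 1937.0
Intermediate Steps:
J = 112033/123192 (J = ⅔ - (55/354 + 205/(-232))/3 = ⅔ - (55*(1/354) + 205*(-1/232))/3 = ⅔ - (55/354 - 205/232)/3 = ⅔ - ⅓*(-29905/41064) = ⅔ + 29905/123192 = 112033/123192 ≈ 0.90942)
T(k) = -k + 9/k (T(k) = 9/k - k = -k + 9/k)
H(h) = 112033/123192
B(P, w) = -27/P + 3*P (B(P, w) = (-P + 9/P)*(-3) = -27/P + 3*P)
B(a, -552) - H(-511) = (-27/646 + 3*646) - 1*112033/123192 = (-27*1/646 + 1938) - 112033/123192 = (-27/646 + 1938) - 112033/123192 = 1251921/646 - 112033/123192 = 77077139257/39791016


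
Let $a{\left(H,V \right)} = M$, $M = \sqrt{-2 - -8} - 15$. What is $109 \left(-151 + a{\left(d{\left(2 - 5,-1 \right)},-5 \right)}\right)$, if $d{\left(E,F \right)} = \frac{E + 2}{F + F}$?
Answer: $-18094 + 109 \sqrt{6} \approx -17827.0$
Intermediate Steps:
$d{\left(E,F \right)} = \frac{2 + E}{2 F}$
$M = -15 + \sqrt{6}$ ($M = \sqrt{-2 + 8} - 15 = \sqrt{6} - 15 = -15 + \sqrt{6} \approx -12.551$)
$a{\left(H,V \right)} = -15 + \sqrt{6}$
$109 \left(-151 + a{\left(d{\left(2 - 5,-1 \right)},-5 \right)}\right) = 109 \left(-151 - \left(15 - \sqrt{6}\right)\right) = 109 \left(-166 + \sqrt{6}\right) = -18094 + 109 \sqrt{6}$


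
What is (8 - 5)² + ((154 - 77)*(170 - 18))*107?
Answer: 1252337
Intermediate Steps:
(8 - 5)² + ((154 - 77)*(170 - 18))*107 = 3² + (77*152)*107 = 9 + 11704*107 = 9 + 1252328 = 1252337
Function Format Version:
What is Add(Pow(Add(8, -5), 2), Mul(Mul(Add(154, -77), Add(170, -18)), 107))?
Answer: 1252337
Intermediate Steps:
Add(Pow(Add(8, -5), 2), Mul(Mul(Add(154, -77), Add(170, -18)), 107)) = Add(Pow(3, 2), Mul(Mul(77, 152), 107)) = Add(9, Mul(11704, 107)) = Add(9, 1252328) = 1252337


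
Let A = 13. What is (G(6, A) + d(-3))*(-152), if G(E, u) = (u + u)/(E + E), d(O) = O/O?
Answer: -1444/3 ≈ -481.33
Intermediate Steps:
d(O) = 1
G(E, u) = u/E (G(E, u) = (2*u)/((2*E)) = (2*u)*(1/(2*E)) = u/E)
(G(6, A) + d(-3))*(-152) = (13/6 + 1)*(-152) = (19/6)*(-152) = -1444/3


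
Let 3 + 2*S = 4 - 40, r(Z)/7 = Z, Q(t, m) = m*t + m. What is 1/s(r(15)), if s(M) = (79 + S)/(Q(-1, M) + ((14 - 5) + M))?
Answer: 228/119 ≈ 1.9160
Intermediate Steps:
Q(t, m) = m + m*t
r(Z) = 7*Z
S = -39/2 (S = -3/2 + (4 - 40)/2 = -3/2 + (1/2)*(-36) = -3/2 - 18 = -39/2 ≈ -19.500)
s(M) = 119/(2*(9 + M)) (s(M) = (79 - 39/2)/(M*(1 - 1) + ((14 - 5) + M)) = 119/(2*(M*0 + (9 + M))) = 119/(2*(0 + (9 + M))) = 119/(2*(9 + M)))
1/s(r(15)) = 1/(119/(2*(9 + 7*15))) = 1/(119/(2*(9 + 105))) = 1/((119/2)/114) = 1/((119/2)*(1/114)) = 1/(119/228) = 228/119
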